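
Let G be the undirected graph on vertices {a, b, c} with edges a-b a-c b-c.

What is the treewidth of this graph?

A width-2 tree decomposition is:
Bags: B1 = {a, b, c}
Tree: (single bag)
A single bag containing all 3 vertices is trivially a valid decomposition of width 2. On the other hand G contains the 3-clique {a, b, c}. A clique must lie in a single bag of any decomposition, so no decomposition can have width below 2. Combining the bounds, tw(G) = 2.

2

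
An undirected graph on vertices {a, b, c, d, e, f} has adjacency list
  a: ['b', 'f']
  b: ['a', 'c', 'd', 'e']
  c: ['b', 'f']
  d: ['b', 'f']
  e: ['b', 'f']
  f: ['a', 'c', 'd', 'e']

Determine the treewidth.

A width-2 tree decomposition is:
Bags: B1 = {a, b, f}  B2 = {b, c, f}  B3 = {b, d, f}  B4 = {b, e, f}
Tree: B1–B2, B2–B3, B3–B4
Every bag has size at most 3, so the width is 3 − 1 = 2 and tw(G) ≤ 2. The edges b–a–f–c–b form a cycle, so G is not a tree and its treewidth is at least 2. Combining the bounds, tw(G) = 2.

2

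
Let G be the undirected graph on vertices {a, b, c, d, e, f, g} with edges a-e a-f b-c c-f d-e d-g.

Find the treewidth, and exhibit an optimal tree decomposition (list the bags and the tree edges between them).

Treewidth 1.
One optimal decomposition is:
Bags: B1 = {d, g}  B2 = {d, e}  B3 = {a, e}  B4 = {a, f}  B5 = {c, f}  B6 = {b, c}
Tree: B1–B2, B2–B3, B3–B4, B4–B5, B5–B6

The largest bag has 2 vertices, giving width 1; this decomposition certifies tw(G) ≤ 1. Any graph with an edge has treewidth ≥ 1, and G has the edge g–d. Hence tw(G) = 1 exactly.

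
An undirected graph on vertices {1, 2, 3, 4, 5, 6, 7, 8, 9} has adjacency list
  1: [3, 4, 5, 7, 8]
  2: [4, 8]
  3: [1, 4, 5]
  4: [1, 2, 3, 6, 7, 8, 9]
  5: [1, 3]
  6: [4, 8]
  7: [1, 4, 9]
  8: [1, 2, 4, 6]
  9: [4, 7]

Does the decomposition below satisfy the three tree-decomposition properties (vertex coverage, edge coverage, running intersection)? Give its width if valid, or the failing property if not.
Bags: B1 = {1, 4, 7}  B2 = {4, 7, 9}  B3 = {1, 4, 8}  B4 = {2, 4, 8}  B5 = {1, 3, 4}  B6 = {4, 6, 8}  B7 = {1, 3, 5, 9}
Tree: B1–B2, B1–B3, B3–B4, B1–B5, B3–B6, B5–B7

A tree decomposition must satisfy three properties: every vertex lies in some bag; for every edge, both endpoints lie together in some bag; and for every vertex, the bags containing it form a connected subtree. Here bags containing vertex 9 are not connected in the tree, so the decomposition is invalid.

No — bags containing vertex 9 are not connected in the tree.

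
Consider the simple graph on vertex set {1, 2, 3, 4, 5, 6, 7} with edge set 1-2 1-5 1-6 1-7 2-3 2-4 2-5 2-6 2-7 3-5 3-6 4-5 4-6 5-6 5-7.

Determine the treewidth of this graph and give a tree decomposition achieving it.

Treewidth 3.
Bags: B1 = {1, 2, 5, 6}  B2 = {2, 4, 5, 6}  B3 = {1, 2, 5, 7}  B4 = {2, 3, 5, 6}
Tree: B1–B2, B1–B3, B1–B4

Each bag holds 4 vertices, so the decomposition has width 3, which upper-bounds the treewidth. For the lower bound, the 4 vertices {1, 2, 5, 6} are pairwise adjacent, and any tree decomposition puts a clique entirely inside one bag — forcing width ≥ 3. Therefore the treewidth is 3.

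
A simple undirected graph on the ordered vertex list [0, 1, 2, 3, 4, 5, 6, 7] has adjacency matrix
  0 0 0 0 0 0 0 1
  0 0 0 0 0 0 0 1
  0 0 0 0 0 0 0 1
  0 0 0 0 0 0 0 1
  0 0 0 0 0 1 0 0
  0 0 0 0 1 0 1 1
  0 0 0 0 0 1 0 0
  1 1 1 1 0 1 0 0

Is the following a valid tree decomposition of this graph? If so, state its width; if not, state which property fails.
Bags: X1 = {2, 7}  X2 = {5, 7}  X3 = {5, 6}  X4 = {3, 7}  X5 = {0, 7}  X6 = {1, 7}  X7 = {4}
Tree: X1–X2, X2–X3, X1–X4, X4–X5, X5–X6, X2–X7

A tree decomposition must satisfy three properties: every vertex lies in some bag; for every edge, both endpoints lie together in some bag; and for every vertex, the bags containing it form a connected subtree. Here edge (5,4) lies in no bag, so the decomposition is invalid.

No — edge (5,4) lies in no bag.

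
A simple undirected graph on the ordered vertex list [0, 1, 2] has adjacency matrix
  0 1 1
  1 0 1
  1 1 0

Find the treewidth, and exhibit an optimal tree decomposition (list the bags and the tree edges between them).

Treewidth 2.
One optimal decomposition is:
Bags: B1 = {0, 1, 2}
Tree: (single bag)

A single bag containing all 3 vertices is trivially a valid decomposition of width 2. Conversely, {0, 1, 2} is a clique of size 3, and the vertices of any clique must share a bag in every tree decomposition; so some bag has ≥ 3 vertices and tw(G) ≥ 2. Therefore the treewidth is 2.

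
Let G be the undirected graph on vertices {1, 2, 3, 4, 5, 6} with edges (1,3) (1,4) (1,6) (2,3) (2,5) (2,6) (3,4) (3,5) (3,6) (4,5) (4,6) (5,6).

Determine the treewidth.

3

A width-3 tree decomposition is:
Bags: B1 = {2, 3, 5, 6}  B2 = {3, 4, 5, 6}  B3 = {1, 3, 4, 6}
Tree: B1–B2, B2–B3
Each bag holds 4 vertices, so the decomposition has width 3, which upper-bounds the treewidth. For the lower bound, the 4 vertices {2, 3, 5, 6} are pairwise adjacent, and any tree decomposition puts a clique entirely inside one bag — forcing width ≥ 3. Combining the bounds, tw(G) = 3.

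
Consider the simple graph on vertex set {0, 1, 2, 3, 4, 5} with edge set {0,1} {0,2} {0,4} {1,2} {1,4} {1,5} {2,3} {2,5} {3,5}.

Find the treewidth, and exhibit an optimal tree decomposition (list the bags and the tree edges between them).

Treewidth 2.
One optimal decomposition is:
Bags: B1 = {0, 1, 4}  B2 = {0, 1, 2}  B3 = {1, 2, 5}  B4 = {2, 3, 5}
Tree: B1–B2, B2–B3, B3–B4

Each bag holds 3 vertices, so the decomposition has width 2, which upper-bounds the treewidth. On the other hand G contains the 3-clique {0, 1, 2}. A clique must lie in a single bag of any decomposition, so no decomposition can have width below 2. Hence tw(G) = 2 exactly.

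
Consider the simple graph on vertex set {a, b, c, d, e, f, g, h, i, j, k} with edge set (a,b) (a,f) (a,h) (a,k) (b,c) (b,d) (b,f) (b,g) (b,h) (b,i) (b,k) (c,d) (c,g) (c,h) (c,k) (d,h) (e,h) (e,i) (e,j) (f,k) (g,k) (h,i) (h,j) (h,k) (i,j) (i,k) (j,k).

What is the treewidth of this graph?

A width-3 tree decomposition is:
Bags: B1 = {b, h, i, k}  B2 = {a, b, h, k}  B3 = {b, c, h, k}  B4 = {h, i, j, k}  B5 = {a, b, f, k}  B6 = {b, c, d, h}  B7 = {e, h, i, j}  B8 = {b, c, g, k}
Tree: B1–B2, B2–B3, B1–B4, B2–B5, B3–B6, B4–B7, B3–B8
Each bag holds 4 vertices, so the decomposition has width 3, which upper-bounds the treewidth. For the lower bound, the 4 vertices {b, c, g, k} are pairwise adjacent, and any tree decomposition puts a clique entirely inside one bag — forcing width ≥ 3. Hence tw(G) = 3 exactly.

3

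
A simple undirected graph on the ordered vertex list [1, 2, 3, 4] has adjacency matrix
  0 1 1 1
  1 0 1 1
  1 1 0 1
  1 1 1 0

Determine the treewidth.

A width-3 tree decomposition is:
Bags: B1 = {1, 2, 3, 4}
Tree: (single bag)
A single bag containing all 4 vertices is trivially a valid decomposition of width 3. For the lower bound, the 4 vertices {1, 2, 3, 4} are pairwise adjacent, and any tree decomposition puts a clique entirely inside one bag — forcing width ≥ 3. The upper and lower bounds meet at 3, so that is the treewidth.

3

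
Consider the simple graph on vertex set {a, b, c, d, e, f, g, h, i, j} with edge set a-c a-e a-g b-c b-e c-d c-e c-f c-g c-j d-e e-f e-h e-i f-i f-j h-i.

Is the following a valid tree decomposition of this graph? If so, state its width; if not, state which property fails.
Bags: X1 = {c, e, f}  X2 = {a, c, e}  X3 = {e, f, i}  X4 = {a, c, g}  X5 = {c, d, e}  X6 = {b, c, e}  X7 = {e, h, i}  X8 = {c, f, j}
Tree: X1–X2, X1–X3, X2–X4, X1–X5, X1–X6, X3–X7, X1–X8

Yes; width 2.

Checking the three conditions: (i) the bags cover all of {a, b, c, d, e, f, g, h, i, j}; (ii) for each edge, some bag contains both endpoints; (iii) the bags containing any fixed vertex form a subtree. All hold, so the decomposition is valid with width 3 − 1 = 2.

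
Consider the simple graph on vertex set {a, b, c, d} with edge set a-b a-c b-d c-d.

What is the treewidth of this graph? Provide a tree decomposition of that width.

The largest bag has 3 vertices, giving width 2; this decomposition certifies tw(G) ≤ 2. The edges c–a–b–d–c form a cycle, so G is not a tree and its treewidth is at least 2. The upper and lower bounds meet at 2, so that is the treewidth.

Treewidth 2.
Bags: B1 = {a, b, c}  B2 = {b, c, d}
Tree: B1–B2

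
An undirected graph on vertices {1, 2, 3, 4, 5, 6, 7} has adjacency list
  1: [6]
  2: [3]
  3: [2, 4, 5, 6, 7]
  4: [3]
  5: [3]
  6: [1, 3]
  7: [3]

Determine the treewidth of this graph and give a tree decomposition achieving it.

Treewidth 1.
One optimal decomposition is:
Bags: B1 = {3, 6}  B2 = {3, 5}  B3 = {3, 7}  B4 = {2, 3}  B5 = {1, 6}  B6 = {3, 4}
Tree: B1–B2, B2–B3, B1–B4, B1–B5, B1–B6

Each bag holds 2 vertices, so the decomposition has width 1, which upper-bounds the treewidth. Any graph with an edge has treewidth ≥ 1, and G has the edge 6–3. The upper and lower bounds meet at 1, so that is the treewidth.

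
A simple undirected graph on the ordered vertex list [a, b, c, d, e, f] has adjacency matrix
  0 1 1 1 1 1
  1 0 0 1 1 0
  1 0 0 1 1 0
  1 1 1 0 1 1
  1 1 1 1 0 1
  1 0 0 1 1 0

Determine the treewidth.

3

A width-3 tree decomposition is:
Bags: B1 = {a, d, e, f}  B2 = {a, c, d, e}  B3 = {a, b, d, e}
Tree: B1–B2, B1–B3
The largest bag has 4 vertices, giving width 3; this decomposition certifies tw(G) ≤ 3. For the lower bound, the 4 vertices {a, c, d, e} are pairwise adjacent, and any tree decomposition puts a clique entirely inside one bag — forcing width ≥ 3. Hence tw(G) = 3 exactly.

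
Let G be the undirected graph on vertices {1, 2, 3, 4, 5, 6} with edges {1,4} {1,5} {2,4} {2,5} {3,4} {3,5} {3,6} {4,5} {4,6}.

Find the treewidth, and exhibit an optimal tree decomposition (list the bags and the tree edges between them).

Treewidth 2.
One such decomposition:
Bags: B1 = {3, 4, 5}  B2 = {3, 4, 6}  B3 = {2, 4, 5}  B4 = {1, 4, 5}
Tree: B1–B2, B1–B3, B3–B4

Every bag has size at most 3, so the width is 3 − 1 = 2 and tw(G) ≤ 2. Conversely, {1, 4, 5} is a clique of size 3, and the vertices of any clique must share a bag in every tree decomposition; so some bag has ≥ 3 vertices and tw(G) ≥ 2. Therefore the treewidth is 2.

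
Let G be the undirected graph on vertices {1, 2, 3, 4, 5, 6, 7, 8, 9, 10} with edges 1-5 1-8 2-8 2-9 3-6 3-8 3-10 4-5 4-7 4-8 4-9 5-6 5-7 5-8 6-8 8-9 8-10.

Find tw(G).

A width-2 tree decomposition is:
Bags: B1 = {4, 5, 8}  B2 = {4, 8, 9}  B3 = {1, 5, 8}  B4 = {5, 6, 8}  B5 = {2, 8, 9}  B6 = {4, 5, 7}  B7 = {3, 6, 8}  B8 = {3, 8, 10}
Tree: B1–B2, B1–B3, B3–B4, B2–B5, B1–B6, B4–B7, B7–B8
The largest bag has 3 vertices, giving width 2; this decomposition certifies tw(G) ≤ 2. On the other hand G contains the 3-clique {2, 8, 9}. A clique must lie in a single bag of any decomposition, so no decomposition can have width below 2. The upper and lower bounds meet at 2, so that is the treewidth.

2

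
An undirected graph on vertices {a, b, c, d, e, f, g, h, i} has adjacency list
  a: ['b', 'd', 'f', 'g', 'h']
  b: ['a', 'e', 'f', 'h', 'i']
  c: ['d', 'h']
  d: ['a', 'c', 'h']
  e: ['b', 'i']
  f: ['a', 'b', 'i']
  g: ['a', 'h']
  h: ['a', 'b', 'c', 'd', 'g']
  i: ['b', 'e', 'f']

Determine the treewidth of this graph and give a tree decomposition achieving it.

Treewidth 2.
One optimal decomposition is:
Bags: B1 = {a, b, f}  B2 = {a, b, h}  B3 = {a, d, h}  B4 = {a, g, h}  B5 = {c, d, h}  B6 = {b, f, i}  B7 = {b, e, i}
Tree: B1–B2, B2–B3, B3–B4, B3–B5, B1–B6, B6–B7

The largest bag has 3 vertices, giving width 2; this decomposition certifies tw(G) ≤ 2. For the lower bound, the 3 vertices {b, e, i} are pairwise adjacent, and any tree decomposition puts a clique entirely inside one bag — forcing width ≥ 2. Hence tw(G) = 2 exactly.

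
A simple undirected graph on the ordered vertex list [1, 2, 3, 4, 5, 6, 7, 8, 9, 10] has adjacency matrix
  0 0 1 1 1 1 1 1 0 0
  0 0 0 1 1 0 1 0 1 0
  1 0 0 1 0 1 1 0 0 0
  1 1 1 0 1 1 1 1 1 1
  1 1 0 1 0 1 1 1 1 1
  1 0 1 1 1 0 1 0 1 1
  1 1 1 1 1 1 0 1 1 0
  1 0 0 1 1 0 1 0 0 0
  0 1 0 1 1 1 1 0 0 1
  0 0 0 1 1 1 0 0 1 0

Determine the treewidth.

4

A width-4 tree decomposition is:
Bags: B1 = {1, 4, 5, 6, 7}  B2 = {4, 5, 6, 7, 9}  B3 = {1, 3, 4, 6, 7}  B4 = {2, 4, 5, 7, 9}  B5 = {1, 4, 5, 7, 8}  B6 = {4, 5, 6, 9, 10}
Tree: B1–B2, B1–B3, B2–B4, B1–B5, B2–B6
Each bag holds 5 vertices, so the decomposition has width 4, which upper-bounds the treewidth. Conversely, {1, 3, 4, 6, 7} is a clique of size 5, and the vertices of any clique must share a bag in every tree decomposition; so some bag has ≥ 5 vertices and tw(G) ≥ 4. Therefore the treewidth is 4.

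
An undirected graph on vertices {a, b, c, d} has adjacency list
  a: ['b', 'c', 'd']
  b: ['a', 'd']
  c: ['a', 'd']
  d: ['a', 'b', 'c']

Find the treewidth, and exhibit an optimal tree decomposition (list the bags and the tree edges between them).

Treewidth 2.
Bags: B1 = {a, c, d}  B2 = {a, b, d}
Tree: B1–B2

Every bag has size at most 3, so the width is 3 − 1 = 2 and tw(G) ≤ 2. Conversely, {a, c, d} is a clique of size 3, and the vertices of any clique must share a bag in every tree decomposition; so some bag has ≥ 3 vertices and tw(G) ≥ 2. Hence tw(G) = 2 exactly.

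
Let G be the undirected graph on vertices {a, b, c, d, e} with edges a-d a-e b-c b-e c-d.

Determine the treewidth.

2

A width-2 tree decomposition is:
Bags: B1 = {a, c, d}  B2 = {a, c, e}  B3 = {b, c, e}
Tree: B1–B2, B2–B3
Every bag has size at most 3, so the width is 3 − 1 = 2 and tw(G) ≤ 2. For the lower bound, G contains the cycle c–d–a–e–b–c, so G is not a forest; only forests have treewidth ≤ 1, hence tw(G) ≥ 2. The upper and lower bounds meet at 2, so that is the treewidth.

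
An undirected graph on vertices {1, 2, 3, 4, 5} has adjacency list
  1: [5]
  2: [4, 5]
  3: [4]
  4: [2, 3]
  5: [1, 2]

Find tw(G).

1

A width-1 tree decomposition is:
Bags: B1 = {1, 5}  B2 = {2, 5}  B3 = {2, 4}  B4 = {3, 4}
Tree: B1–B2, B2–B3, B3–B4
Every bag has size at most 2, so the width is 2 − 1 = 1 and tw(G) ≤ 1. Any graph with an edge has treewidth ≥ 1, and G has the edge 1–5. The upper and lower bounds meet at 1, so that is the treewidth.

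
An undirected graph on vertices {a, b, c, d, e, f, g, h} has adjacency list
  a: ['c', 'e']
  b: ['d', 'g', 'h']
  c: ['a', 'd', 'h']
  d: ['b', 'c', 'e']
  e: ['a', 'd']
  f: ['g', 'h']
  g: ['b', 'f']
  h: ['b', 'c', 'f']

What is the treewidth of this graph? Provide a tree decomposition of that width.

The largest bag has 3 vertices, giving width 2; this decomposition certifies tw(G) ≤ 2. For the lower bound, G contains the cycle e–a–c–d–e, so G is not a forest; only forests have treewidth ≤ 1, hence tw(G) ≥ 2. Therefore the treewidth is 2.

Treewidth 2.
One optimal decomposition is:
Bags: B1 = {a, d, e}  B2 = {a, c, d}  B3 = {b, c, d}  B4 = {b, c, h}  B5 = {b, g, h}  B6 = {f, g, h}
Tree: B1–B2, B2–B3, B3–B4, B4–B5, B5–B6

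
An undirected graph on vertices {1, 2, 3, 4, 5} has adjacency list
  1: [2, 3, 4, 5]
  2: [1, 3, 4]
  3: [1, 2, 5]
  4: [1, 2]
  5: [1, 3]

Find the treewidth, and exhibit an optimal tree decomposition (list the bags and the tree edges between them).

Treewidth 2.
One such decomposition:
Bags: B1 = {1, 2, 3}  B2 = {1, 3, 5}  B3 = {1, 2, 4}
Tree: B1–B2, B1–B3

Every bag has size at most 3, so the width is 3 − 1 = 2 and tw(G) ≤ 2. On the other hand G contains the 3-clique {1, 2, 3}. A clique must lie in a single bag of any decomposition, so no decomposition can have width below 2. The upper and lower bounds meet at 2, so that is the treewidth.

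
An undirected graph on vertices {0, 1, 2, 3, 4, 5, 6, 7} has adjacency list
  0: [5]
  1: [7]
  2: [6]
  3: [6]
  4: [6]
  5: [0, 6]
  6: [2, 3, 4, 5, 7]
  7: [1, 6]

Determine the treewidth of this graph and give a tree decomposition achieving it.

Each bag holds 2 vertices, so the decomposition has width 1, which upper-bounds the treewidth. Since G has at least one edge (e.g. 6–7), it is not an edgeless graph, so tw(G) ≥ 1. Therefore the treewidth is 1.

Treewidth 1.
One such decomposition:
Bags: B1 = {6, 7}  B2 = {4, 6}  B3 = {2, 6}  B4 = {5, 6}  B5 = {1, 7}  B6 = {3, 6}  B7 = {0, 5}
Tree: B1–B2, B1–B3, B2–B4, B1–B5, B4–B6, B4–B7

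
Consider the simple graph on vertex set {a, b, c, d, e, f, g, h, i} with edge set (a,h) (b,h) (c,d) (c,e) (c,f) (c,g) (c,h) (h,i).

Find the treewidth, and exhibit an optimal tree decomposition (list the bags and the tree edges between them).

Every bag has size at most 2, so the width is 2 − 1 = 1 and tw(G) ≤ 1. Any graph with an edge has treewidth ≥ 1, and G has the edge i–h. The upper and lower bounds meet at 1, so that is the treewidth.

Treewidth 1.
Bags: B1 = {h, i}  B2 = {c, h}  B3 = {c, f}  B4 = {a, h}  B5 = {c, e}  B6 = {c, d}  B7 = {c, g}  B8 = {b, h}
Tree: B1–B2, B2–B3, B2–B4, B2–B5, B2–B6, B6–B7, B1–B8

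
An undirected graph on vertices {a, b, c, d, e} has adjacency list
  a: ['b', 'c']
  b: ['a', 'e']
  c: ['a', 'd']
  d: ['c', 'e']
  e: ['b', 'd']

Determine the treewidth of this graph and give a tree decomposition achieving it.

Treewidth 2.
One such decomposition:
Bags: B1 = {b, d, e}  B2 = {b, c, d}  B3 = {a, b, c}
Tree: B1–B2, B2–B3

Every bag has size at most 3, so the width is 3 − 1 = 2 and tw(G) ≤ 2. For the lower bound, G contains the cycle b–e–d–c–a–b, so G is not a forest; only forests have treewidth ≤ 1, hence tw(G) ≥ 2. The upper and lower bounds meet at 2, so that is the treewidth.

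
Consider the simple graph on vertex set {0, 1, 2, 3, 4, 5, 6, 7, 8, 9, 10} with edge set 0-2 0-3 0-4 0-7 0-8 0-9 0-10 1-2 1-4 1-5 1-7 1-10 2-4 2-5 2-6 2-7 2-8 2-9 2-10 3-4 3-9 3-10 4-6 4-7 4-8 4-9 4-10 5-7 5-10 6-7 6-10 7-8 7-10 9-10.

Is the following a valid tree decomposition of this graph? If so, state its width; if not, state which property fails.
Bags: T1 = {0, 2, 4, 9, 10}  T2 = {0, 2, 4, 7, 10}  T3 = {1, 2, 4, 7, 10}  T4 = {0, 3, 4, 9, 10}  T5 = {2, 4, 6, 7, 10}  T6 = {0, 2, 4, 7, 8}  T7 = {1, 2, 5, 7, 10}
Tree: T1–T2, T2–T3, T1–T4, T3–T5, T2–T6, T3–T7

Checking the three conditions: (i) the bags cover all of {0, 1, 2, 3, 4, 5, 6, 7, 8, 9, 10}; (ii) for each edge, some bag contains both endpoints; (iii) the bags containing any fixed vertex form a subtree. All hold, so the decomposition is valid with width 5 − 1 = 4.

Yes; width 4.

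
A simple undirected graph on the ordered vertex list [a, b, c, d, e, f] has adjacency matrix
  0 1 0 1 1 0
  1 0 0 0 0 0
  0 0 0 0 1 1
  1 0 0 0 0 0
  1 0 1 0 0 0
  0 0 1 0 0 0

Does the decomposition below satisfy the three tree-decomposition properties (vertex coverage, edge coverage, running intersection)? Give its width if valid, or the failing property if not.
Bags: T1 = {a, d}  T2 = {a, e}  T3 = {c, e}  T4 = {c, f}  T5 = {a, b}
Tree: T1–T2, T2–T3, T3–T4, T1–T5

Checking the three conditions: (i) the bags cover all of {a, b, c, d, e, f}; (ii) for each edge, some bag contains both endpoints; (iii) the bags containing any fixed vertex form a subtree. All hold, so the decomposition is valid with width 2 − 1 = 1.

Yes; width 1.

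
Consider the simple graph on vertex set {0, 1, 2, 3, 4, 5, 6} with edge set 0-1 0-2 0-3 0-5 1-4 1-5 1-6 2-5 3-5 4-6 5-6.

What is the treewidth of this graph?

A width-2 tree decomposition is:
Bags: B1 = {1, 5, 6}  B2 = {1, 4, 6}  B3 = {0, 1, 5}  B4 = {0, 3, 5}  B5 = {0, 2, 5}
Tree: B1–B2, B1–B3, B3–B4, B3–B5
Every bag has size at most 3, so the width is 3 − 1 = 2 and tw(G) ≤ 2. On the other hand G contains the 3-clique {1, 4, 6}. A clique must lie in a single bag of any decomposition, so no decomposition can have width below 2. The upper and lower bounds meet at 2, so that is the treewidth.

2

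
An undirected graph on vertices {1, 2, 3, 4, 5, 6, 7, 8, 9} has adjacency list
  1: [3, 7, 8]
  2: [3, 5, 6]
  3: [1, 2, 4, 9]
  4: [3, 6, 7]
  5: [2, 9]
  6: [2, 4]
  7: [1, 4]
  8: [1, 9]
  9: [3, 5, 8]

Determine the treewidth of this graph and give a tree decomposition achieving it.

The largest bag has 4 vertices, giving width 3; this decomposition certifies tw(G) ≤ 3. For the lower bound: the 4 vertex sets {4,6,7}, {1}, {3}, {2,5,8,9} are disjoint, each induces a connected subgraph, and every pair is joined by at least one edge of G. Contracting each set to a single vertex therefore yields K_{4} as a minor, and since treewidth is minor-monotone, tw(G) ≥ tw(K_{4}) = 3. Combining the bounds, tw(G) = 3.

Treewidth 3.
One such decomposition:
Bags: B1 = {1, 4, 6, 7}  B2 = {1, 3, 4, 6}  B3 = {1, 2, 3, 6}  B4 = {1, 2, 3, 8}  B5 = {2, 3, 8, 9}  B6 = {2, 5, 8, 9}
Tree: B1–B2, B2–B3, B3–B4, B4–B5, B5–B6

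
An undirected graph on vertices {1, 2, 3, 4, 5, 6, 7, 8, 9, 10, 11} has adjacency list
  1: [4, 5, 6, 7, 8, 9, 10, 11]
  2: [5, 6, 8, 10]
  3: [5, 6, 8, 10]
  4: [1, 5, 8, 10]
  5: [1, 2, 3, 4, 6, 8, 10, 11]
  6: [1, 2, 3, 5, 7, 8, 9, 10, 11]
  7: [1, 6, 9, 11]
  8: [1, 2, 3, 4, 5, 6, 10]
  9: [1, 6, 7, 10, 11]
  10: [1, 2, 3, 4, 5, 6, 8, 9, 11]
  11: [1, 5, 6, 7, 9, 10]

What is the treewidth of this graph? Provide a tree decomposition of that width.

Every bag has size at most 5, so the width is 5 − 1 = 4 and tw(G) ≤ 4. For the lower bound, the 5 vertices {1, 4, 5, 8, 10} are pairwise adjacent, and any tree decomposition puts a clique entirely inside one bag — forcing width ≥ 4. Combining the bounds, tw(G) = 4.

Treewidth 4.
Bags: B1 = {1, 5, 6, 10, 11}  B2 = {1, 6, 9, 10, 11}  B3 = {1, 6, 7, 9, 11}  B4 = {1, 5, 6, 8, 10}  B5 = {1, 4, 5, 8, 10}  B6 = {3, 5, 6, 8, 10}  B7 = {2, 5, 6, 8, 10}
Tree: B1–B2, B2–B3, B1–B4, B4–B5, B4–B6, B4–B7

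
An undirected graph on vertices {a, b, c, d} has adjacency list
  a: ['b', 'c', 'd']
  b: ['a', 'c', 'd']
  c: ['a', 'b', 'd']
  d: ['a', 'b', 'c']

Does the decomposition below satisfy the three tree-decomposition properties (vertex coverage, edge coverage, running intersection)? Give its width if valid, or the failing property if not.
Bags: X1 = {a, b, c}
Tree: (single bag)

No — vertex d appears in no bag.

A tree decomposition must satisfy three properties: every vertex lies in some bag; for every edge, both endpoints lie together in some bag; and for every vertex, the bags containing it form a connected subtree. Here vertex d appears in no bag, so the decomposition is invalid.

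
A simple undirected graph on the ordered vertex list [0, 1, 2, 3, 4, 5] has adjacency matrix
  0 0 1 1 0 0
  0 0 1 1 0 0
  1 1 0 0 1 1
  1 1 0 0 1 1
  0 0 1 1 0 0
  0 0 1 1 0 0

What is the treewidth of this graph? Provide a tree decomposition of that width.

The largest bag has 3 vertices, giving width 2; this decomposition certifies tw(G) ≤ 2. For the lower bound, G contains the cycle 3–1–2–4–3, so G is not a forest; only forests have treewidth ≤ 1, hence tw(G) ≥ 2. Hence tw(G) = 2 exactly.

Treewidth 2.
Bags: B1 = {1, 2, 3}  B2 = {2, 3, 4}  B3 = {0, 2, 3}  B4 = {2, 3, 5}
Tree: B1–B2, B2–B3, B3–B4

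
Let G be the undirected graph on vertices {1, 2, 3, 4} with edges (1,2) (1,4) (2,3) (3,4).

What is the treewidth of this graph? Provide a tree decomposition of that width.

Each bag holds 3 vertices, so the decomposition has width 2, which upper-bounds the treewidth. For the lower bound, G contains the cycle 3–2–1–4–3, so G is not a forest; only forests have treewidth ≤ 1, hence tw(G) ≥ 2. Therefore the treewidth is 2.

Treewidth 2.
One optimal decomposition is:
Bags: B1 = {1, 2, 3}  B2 = {1, 3, 4}
Tree: B1–B2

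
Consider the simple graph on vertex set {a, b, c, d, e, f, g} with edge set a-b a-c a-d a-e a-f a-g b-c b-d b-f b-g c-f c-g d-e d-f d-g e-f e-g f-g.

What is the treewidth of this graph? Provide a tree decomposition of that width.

Every bag has size at most 5, so the width is 5 − 1 = 4 and tw(G) ≤ 4. On the other hand G contains the 5-clique {a, d, e, f, g}. A clique must lie in a single bag of any decomposition, so no decomposition can have width below 4. The upper and lower bounds meet at 4, so that is the treewidth.

Treewidth 4.
Bags: B1 = {a, b, d, f, g}  B2 = {a, d, e, f, g}  B3 = {a, b, c, f, g}
Tree: B1–B2, B1–B3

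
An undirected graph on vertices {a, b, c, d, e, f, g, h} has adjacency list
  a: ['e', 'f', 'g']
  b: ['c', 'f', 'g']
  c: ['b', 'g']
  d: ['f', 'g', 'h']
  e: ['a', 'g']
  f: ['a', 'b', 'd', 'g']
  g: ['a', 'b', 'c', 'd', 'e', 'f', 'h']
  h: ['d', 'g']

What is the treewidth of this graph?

2

A width-2 tree decomposition is:
Bags: B1 = {d, f, g}  B2 = {a, f, g}  B3 = {b, f, g}  B4 = {a, e, g}  B5 = {d, g, h}  B6 = {b, c, g}
Tree: B1–B2, B1–B3, B2–B4, B1–B5, B3–B6
Each bag holds 3 vertices, so the decomposition has width 2, which upper-bounds the treewidth. For the lower bound, the 3 vertices {a, e, g} are pairwise adjacent, and any tree decomposition puts a clique entirely inside one bag — forcing width ≥ 2. Combining the bounds, tw(G) = 2.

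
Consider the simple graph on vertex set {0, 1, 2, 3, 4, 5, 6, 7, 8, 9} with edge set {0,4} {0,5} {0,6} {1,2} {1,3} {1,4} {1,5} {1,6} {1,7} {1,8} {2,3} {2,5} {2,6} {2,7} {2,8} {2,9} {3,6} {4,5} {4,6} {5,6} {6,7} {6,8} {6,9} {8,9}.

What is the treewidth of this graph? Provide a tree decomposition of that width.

The largest bag has 4 vertices, giving width 3; this decomposition certifies tw(G) ≤ 3. On the other hand G contains the 4-clique {0, 4, 5, 6}. A clique must lie in a single bag of any decomposition, so no decomposition can have width below 3. Therefore the treewidth is 3.

Treewidth 3.
One such decomposition:
Bags: B1 = {1, 2, 5, 6}  B2 = {1, 2, 6, 7}  B3 = {1, 2, 3, 6}  B4 = {1, 2, 6, 8}  B5 = {2, 6, 8, 9}  B6 = {1, 4, 5, 6}  B7 = {0, 4, 5, 6}
Tree: B1–B2, B1–B3, B1–B4, B4–B5, B1–B6, B6–B7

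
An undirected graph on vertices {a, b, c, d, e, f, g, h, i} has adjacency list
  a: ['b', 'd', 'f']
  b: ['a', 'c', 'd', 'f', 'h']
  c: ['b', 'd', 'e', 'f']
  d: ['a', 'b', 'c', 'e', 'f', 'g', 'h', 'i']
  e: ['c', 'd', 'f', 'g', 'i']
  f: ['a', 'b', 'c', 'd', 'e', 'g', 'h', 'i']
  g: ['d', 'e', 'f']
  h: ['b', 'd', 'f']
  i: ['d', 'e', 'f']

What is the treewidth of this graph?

3

A width-3 tree decomposition is:
Bags: B1 = {d, e, f, g}  B2 = {c, d, e, f}  B3 = {d, e, f, i}  B4 = {b, c, d, f}  B5 = {a, b, d, f}  B6 = {b, d, f, h}
Tree: B1–B2, B2–B3, B2–B4, B4–B5, B5–B6
The largest bag has 4 vertices, giving width 3; this decomposition certifies tw(G) ≤ 3. For the lower bound, the 4 vertices {d, e, f, g} are pairwise adjacent, and any tree decomposition puts a clique entirely inside one bag — forcing width ≥ 3. Combining the bounds, tw(G) = 3.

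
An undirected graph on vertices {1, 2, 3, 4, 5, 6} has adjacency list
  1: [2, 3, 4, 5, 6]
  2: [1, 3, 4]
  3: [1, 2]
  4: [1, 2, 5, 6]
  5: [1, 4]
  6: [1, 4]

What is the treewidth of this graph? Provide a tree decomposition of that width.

Every bag has size at most 3, so the width is 3 − 1 = 2 and tw(G) ≤ 2. For the lower bound, the 3 vertices {1, 2, 3} are pairwise adjacent, and any tree decomposition puts a clique entirely inside one bag — forcing width ≥ 2. Therefore the treewidth is 2.

Treewidth 2.
One optimal decomposition is:
Bags: B1 = {1, 2, 4}  B2 = {1, 2, 3}  B3 = {1, 4, 5}  B4 = {1, 4, 6}
Tree: B1–B2, B1–B3, B3–B4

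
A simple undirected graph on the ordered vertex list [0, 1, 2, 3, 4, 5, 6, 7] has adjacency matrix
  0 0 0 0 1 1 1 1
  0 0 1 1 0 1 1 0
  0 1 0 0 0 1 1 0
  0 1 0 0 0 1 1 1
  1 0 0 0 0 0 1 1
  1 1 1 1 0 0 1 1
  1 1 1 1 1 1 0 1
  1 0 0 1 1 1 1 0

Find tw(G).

A width-3 tree decomposition is:
Bags: B1 = {0, 5, 6, 7}  B2 = {3, 5, 6, 7}  B3 = {0, 4, 6, 7}  B4 = {1, 3, 5, 6}  B5 = {1, 2, 5, 6}
Tree: B1–B2, B1–B3, B2–B4, B4–B5
Each bag holds 4 vertices, so the decomposition has width 3, which upper-bounds the treewidth. For the lower bound, the 4 vertices {0, 4, 6, 7} are pairwise adjacent, and any tree decomposition puts a clique entirely inside one bag — forcing width ≥ 3. Hence tw(G) = 3 exactly.

3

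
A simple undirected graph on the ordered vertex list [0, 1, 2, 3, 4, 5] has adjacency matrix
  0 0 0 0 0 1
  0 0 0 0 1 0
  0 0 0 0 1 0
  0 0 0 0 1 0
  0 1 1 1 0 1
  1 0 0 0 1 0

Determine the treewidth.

1

A width-1 tree decomposition is:
Bags: B1 = {2, 4}  B2 = {3, 4}  B3 = {4, 5}  B4 = {0, 5}  B5 = {1, 4}
Tree: B1–B2, B1–B3, B3–B4, B2–B5
The largest bag has 2 vertices, giving width 1; this decomposition certifies tw(G) ≤ 1. Any graph with an edge has treewidth ≥ 1, and G has the edge 2–4. Therefore the treewidth is 1.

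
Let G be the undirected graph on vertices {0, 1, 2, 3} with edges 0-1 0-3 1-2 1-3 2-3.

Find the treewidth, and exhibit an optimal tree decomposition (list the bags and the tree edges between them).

Treewidth 2.
One such decomposition:
Bags: B1 = {0, 1, 3}  B2 = {1, 2, 3}
Tree: B1–B2

The largest bag has 3 vertices, giving width 2; this decomposition certifies tw(G) ≤ 2. For the lower bound, the 3 vertices {0, 1, 3} are pairwise adjacent, and any tree decomposition puts a clique entirely inside one bag — forcing width ≥ 2. Combining the bounds, tw(G) = 2.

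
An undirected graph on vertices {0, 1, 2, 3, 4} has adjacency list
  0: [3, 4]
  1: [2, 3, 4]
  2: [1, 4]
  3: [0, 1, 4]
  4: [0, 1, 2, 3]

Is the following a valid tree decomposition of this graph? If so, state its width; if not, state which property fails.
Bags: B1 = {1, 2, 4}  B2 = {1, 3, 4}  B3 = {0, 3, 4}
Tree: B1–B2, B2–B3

Yes; width 2.

Vertex coverage: the bags together contain {0, 1, 2, 3, 4}, the full vertex set. Edge coverage: each edge of G has both endpoints in at least one bag. Running intersection: for every vertex, the bags containing it form a connected subtree. All three properties hold, so this is a valid tree decomposition of width max|bag| − 1 = 2, and hence tw(G) ≤ 2.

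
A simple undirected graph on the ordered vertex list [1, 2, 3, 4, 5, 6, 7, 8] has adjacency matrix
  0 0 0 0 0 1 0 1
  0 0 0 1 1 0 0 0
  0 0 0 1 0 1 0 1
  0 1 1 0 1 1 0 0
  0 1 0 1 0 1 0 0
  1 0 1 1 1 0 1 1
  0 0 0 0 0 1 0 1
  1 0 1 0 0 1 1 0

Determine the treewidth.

2

A width-2 tree decomposition is:
Bags: B1 = {1, 6, 8}  B2 = {6, 7, 8}  B3 = {3, 6, 8}  B4 = {3, 4, 6}  B5 = {4, 5, 6}  B6 = {2, 4, 5}
Tree: B1–B2, B1–B3, B3–B4, B4–B5, B5–B6
Every bag has size at most 3, so the width is 3 − 1 = 2 and tw(G) ≤ 2. On the other hand G contains the 3-clique {2, 4, 5}. A clique must lie in a single bag of any decomposition, so no decomposition can have width below 2. Therefore the treewidth is 2.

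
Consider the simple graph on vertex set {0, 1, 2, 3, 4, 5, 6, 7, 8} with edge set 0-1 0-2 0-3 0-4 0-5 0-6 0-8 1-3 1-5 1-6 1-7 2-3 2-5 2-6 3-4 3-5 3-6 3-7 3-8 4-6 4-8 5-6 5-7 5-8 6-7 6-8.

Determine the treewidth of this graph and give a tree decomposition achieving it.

Each bag holds 5 vertices, so the decomposition has width 4, which upper-bounds the treewidth. For the lower bound, the 5 vertices {0, 3, 4, 6, 8} are pairwise adjacent, and any tree decomposition puts a clique entirely inside one bag — forcing width ≥ 4. Combining the bounds, tw(G) = 4.

Treewidth 4.
Bags: B1 = {0, 3, 5, 6, 8}  B2 = {0, 2, 3, 5, 6}  B3 = {0, 1, 3, 5, 6}  B4 = {1, 3, 5, 6, 7}  B5 = {0, 3, 4, 6, 8}
Tree: B1–B2, B2–B3, B3–B4, B1–B5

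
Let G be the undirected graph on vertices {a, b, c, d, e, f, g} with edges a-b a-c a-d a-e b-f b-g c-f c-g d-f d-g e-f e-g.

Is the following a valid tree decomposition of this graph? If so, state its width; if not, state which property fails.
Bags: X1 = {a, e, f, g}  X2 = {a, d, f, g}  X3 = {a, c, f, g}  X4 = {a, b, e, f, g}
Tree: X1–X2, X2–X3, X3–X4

No — bags containing vertex e are not connected in the tree.

A tree decomposition must satisfy three properties: every vertex lies in some bag; for every edge, both endpoints lie together in some bag; and for every vertex, the bags containing it form a connected subtree. Here bags containing vertex e are not connected in the tree, so the decomposition is invalid.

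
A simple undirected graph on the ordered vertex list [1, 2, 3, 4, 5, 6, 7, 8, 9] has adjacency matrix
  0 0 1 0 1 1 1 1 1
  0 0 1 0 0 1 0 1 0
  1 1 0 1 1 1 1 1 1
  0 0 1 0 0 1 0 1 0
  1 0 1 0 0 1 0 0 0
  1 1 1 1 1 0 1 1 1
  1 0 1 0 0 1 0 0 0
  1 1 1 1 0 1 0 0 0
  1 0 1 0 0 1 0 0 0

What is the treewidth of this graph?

3

A width-3 tree decomposition is:
Bags: B1 = {1, 3, 6, 8}  B2 = {1, 3, 6, 7}  B3 = {1, 3, 6, 9}  B4 = {3, 4, 6, 8}  B5 = {1, 3, 5, 6}  B6 = {2, 3, 6, 8}
Tree: B1–B2, B1–B3, B1–B4, B1–B5, B1–B6
Every bag has size at most 4, so the width is 4 − 1 = 3 and tw(G) ≤ 3. For the lower bound, the 4 vertices {1, 3, 6, 8} are pairwise adjacent, and any tree decomposition puts a clique entirely inside one bag — forcing width ≥ 3. The upper and lower bounds meet at 3, so that is the treewidth.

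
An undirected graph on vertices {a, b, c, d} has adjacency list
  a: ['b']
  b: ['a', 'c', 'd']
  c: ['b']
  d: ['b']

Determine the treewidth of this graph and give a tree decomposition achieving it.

Treewidth 1.
One such decomposition:
Bags: B1 = {b, d}  B2 = {a, b}  B3 = {b, c}
Tree: B1–B2, B2–B3

Each bag holds 2 vertices, so the decomposition has width 1, which upper-bounds the treewidth. G has an edge, so its treewidth is at least 1. Hence tw(G) = 1 exactly.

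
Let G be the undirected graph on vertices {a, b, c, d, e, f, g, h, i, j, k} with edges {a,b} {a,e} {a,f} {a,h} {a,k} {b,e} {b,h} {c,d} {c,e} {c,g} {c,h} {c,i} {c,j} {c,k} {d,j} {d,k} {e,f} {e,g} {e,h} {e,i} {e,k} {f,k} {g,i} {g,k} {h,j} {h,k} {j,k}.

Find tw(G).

3

A width-3 tree decomposition is:
Bags: B1 = {a, e, h, k}  B2 = {a, e, f, k}  B3 = {c, e, h, k}  B4 = {a, b, e, h}  B5 = {c, e, g, k}  B6 = {c, e, g, i}  B7 = {c, h, j, k}  B8 = {c, d, j, k}
Tree: B1–B2, B1–B3, B1–B4, B3–B5, B5–B6, B3–B7, B7–B8
The largest bag has 4 vertices, giving width 3; this decomposition certifies tw(G) ≤ 3. On the other hand G contains the 4-clique {a, e, h, k}. A clique must lie in a single bag of any decomposition, so no decomposition can have width below 3. Therefore the treewidth is 3.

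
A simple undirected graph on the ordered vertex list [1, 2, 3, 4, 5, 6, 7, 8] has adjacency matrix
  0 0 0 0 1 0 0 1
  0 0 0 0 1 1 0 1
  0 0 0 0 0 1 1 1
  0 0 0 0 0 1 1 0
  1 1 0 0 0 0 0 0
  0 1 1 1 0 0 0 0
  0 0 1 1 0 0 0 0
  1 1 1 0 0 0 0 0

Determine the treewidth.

2

A width-2 tree decomposition is:
Bags: B1 = {1, 5, 8}  B2 = {2, 5, 8}  B3 = {2, 3, 8}  B4 = {2, 3, 6}  B5 = {3, 6, 7}  B6 = {4, 6, 7}
Tree: B1–B2, B2–B3, B3–B4, B4–B5, B5–B6
The largest bag has 3 vertices, giving width 2; this decomposition certifies tw(G) ≤ 2. The edges 1–5–2–8–1 form a cycle, so G is not a tree and its treewidth is at least 2. The upper and lower bounds meet at 2, so that is the treewidth.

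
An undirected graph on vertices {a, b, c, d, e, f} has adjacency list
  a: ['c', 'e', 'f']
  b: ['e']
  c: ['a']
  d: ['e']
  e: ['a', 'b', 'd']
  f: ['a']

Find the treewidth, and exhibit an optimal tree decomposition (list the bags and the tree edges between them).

Each bag holds 2 vertices, so the decomposition has width 1, which upper-bounds the treewidth. Any graph with an edge has treewidth ≥ 1, and G has the edge f–a. Combining the bounds, tw(G) = 1.

Treewidth 1.
One such decomposition:
Bags: B1 = {a, f}  B2 = {a, e}  B3 = {d, e}  B4 = {b, e}  B5 = {a, c}
Tree: B1–B2, B2–B3, B2–B4, B1–B5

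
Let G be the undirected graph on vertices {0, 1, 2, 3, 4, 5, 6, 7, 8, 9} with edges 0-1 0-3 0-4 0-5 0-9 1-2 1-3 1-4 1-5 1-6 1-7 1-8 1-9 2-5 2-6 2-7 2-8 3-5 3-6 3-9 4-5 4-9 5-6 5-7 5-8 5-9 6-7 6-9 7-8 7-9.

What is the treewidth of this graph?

4

A width-4 tree decomposition is:
Bags: B1 = {1, 5, 6, 7, 9}  B2 = {1, 3, 5, 6, 9}  B3 = {0, 1, 3, 5, 9}  B4 = {1, 2, 5, 6, 7}  B5 = {0, 1, 4, 5, 9}  B6 = {1, 2, 5, 7, 8}
Tree: B1–B2, B2–B3, B1–B4, B3–B5, B4–B6
Each bag holds 5 vertices, so the decomposition has width 4, which upper-bounds the treewidth. On the other hand G contains the 5-clique {1, 2, 5, 7, 8}. A clique must lie in a single bag of any decomposition, so no decomposition can have width below 4. Combining the bounds, tw(G) = 4.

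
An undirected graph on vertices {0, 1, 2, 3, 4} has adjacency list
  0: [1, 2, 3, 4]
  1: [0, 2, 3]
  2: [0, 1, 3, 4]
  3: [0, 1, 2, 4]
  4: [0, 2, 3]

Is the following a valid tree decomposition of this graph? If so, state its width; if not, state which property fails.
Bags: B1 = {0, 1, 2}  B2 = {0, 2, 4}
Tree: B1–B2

A tree decomposition must satisfy three properties: every vertex lies in some bag; for every edge, both endpoints lie together in some bag; and for every vertex, the bags containing it form a connected subtree. Here vertex 3 appears in no bag, so the decomposition is invalid.

No — vertex 3 appears in no bag.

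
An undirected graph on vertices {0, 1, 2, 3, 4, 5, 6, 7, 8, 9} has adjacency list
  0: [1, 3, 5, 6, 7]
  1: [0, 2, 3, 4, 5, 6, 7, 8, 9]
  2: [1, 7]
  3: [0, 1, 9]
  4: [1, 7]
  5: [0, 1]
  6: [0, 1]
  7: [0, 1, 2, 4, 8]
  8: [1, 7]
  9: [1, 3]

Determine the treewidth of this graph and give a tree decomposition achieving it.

The largest bag has 3 vertices, giving width 2; this decomposition certifies tw(G) ≤ 2. On the other hand G contains the 3-clique {0, 1, 3}. A clique must lie in a single bag of any decomposition, so no decomposition can have width below 2. Combining the bounds, tw(G) = 2.

Treewidth 2.
One optimal decomposition is:
Bags: B1 = {0, 1, 3}  B2 = {0, 1, 7}  B3 = {0, 1, 5}  B4 = {1, 3, 9}  B5 = {1, 2, 7}  B6 = {1, 7, 8}  B7 = {1, 4, 7}  B8 = {0, 1, 6}
Tree: B1–B2, B2–B3, B1–B4, B2–B5, B5–B6, B2–B7, B3–B8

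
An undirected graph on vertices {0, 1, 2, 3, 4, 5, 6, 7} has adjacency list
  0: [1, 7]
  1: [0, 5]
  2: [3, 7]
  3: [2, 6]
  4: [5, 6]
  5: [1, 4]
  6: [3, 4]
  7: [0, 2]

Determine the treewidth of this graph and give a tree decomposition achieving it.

Treewidth 2.
One optimal decomposition is:
Bags: B1 = {0, 2, 7}  B2 = {0, 1, 2}  B3 = {1, 2, 5}  B4 = {2, 4, 5}  B5 = {2, 4, 6}  B6 = {2, 3, 6}
Tree: B1–B2, B2–B3, B3–B4, B4–B5, B5–B6

The largest bag has 3 vertices, giving width 2; this decomposition certifies tw(G) ≤ 2. The edges 2–7–0–1–5–4–6–3–2 form a cycle, so G is not a tree and its treewidth is at least 2. Combining the bounds, tw(G) = 2.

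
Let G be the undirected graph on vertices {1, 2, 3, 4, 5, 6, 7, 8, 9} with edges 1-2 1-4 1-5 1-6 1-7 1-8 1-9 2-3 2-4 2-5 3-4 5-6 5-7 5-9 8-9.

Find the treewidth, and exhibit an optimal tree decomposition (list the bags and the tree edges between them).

Treewidth 2.
One such decomposition:
Bags: B1 = {1, 2, 5}  B2 = {1, 5, 6}  B3 = {1, 5, 9}  B4 = {1, 5, 7}  B5 = {1, 8, 9}  B6 = {1, 2, 4}  B7 = {2, 3, 4}
Tree: B1–B2, B2–B3, B1–B4, B3–B5, B1–B6, B6–B7

Every bag has size at most 3, so the width is 3 − 1 = 2 and tw(G) ≤ 2. On the other hand G contains the 3-clique {1, 8, 9}. A clique must lie in a single bag of any decomposition, so no decomposition can have width below 2. Hence tw(G) = 2 exactly.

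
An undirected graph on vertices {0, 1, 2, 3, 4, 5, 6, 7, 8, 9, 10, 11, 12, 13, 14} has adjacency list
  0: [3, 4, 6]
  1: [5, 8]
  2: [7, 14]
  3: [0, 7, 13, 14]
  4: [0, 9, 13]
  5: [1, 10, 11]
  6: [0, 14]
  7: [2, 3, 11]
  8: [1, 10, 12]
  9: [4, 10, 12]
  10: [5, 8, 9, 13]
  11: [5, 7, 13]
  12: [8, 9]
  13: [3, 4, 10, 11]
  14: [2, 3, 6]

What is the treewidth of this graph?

3

A width-3 tree decomposition is:
Bags: B1 = {1, 5, 8, 12}  B2 = {5, 8, 10, 12}  B3 = {5, 9, 10, 12}  B4 = {5, 9, 10, 11}  B5 = {9, 10, 11, 13}  B6 = {4, 9, 11, 13}  B7 = {4, 7, 11, 13}  B8 = {3, 4, 7, 13}  B9 = {0, 3, 4, 7}  B10 = {0, 2, 3, 7}  B11 = {0, 2, 3, 14}  B12 = {0, 2, 6, 14}
Tree: B1–B2, B2–B3, B3–B4, B4–B5, B5–B6, B6–B7, B7–B8, B8–B9, B9–B10, B10–B11, B11–B12
The largest bag has 4 vertices, giving width 3; this decomposition certifies tw(G) ≤ 3. For the lower bound: the 4 vertex sets {1,8,12}, {5}, {10}, {4,9,11,13} are disjoint, each induces a connected subgraph, and every pair is joined by at least one edge of G. Contracting each set to a single vertex therefore yields K_{4} as a minor, and since treewidth is minor-monotone, tw(G) ≥ tw(K_{4}) = 3. Combining the bounds, tw(G) = 3.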